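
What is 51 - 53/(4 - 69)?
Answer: 3368/65 ≈ 51.815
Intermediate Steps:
51 - 53/(4 - 69) = 51 - 53/(-65) = 51 - 53*(-1/65) = 51 + 53/65 = 3368/65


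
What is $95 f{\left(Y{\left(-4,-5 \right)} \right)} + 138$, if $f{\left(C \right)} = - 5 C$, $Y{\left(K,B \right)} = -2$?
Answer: $1088$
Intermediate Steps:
$95 f{\left(Y{\left(-4,-5 \right)} \right)} + 138 = 95 \left(\left(-5\right) \left(-2\right)\right) + 138 = 95 \cdot 10 + 138 = 950 + 138 = 1088$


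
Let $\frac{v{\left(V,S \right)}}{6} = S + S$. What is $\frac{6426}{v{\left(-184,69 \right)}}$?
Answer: $\frac{357}{46} \approx 7.7609$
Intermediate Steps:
$v{\left(V,S \right)} = 12 S$ ($v{\left(V,S \right)} = 6 \left(S + S\right) = 6 \cdot 2 S = 12 S$)
$\frac{6426}{v{\left(-184,69 \right)}} = \frac{6426}{12 \cdot 69} = \frac{6426}{828} = 6426 \cdot \frac{1}{828} = \frac{357}{46}$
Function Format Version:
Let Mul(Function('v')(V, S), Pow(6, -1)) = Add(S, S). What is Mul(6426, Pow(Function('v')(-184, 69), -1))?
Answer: Rational(357, 46) ≈ 7.7609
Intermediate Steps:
Function('v')(V, S) = Mul(12, S) (Function('v')(V, S) = Mul(6, Add(S, S)) = Mul(6, Mul(2, S)) = Mul(12, S))
Mul(6426, Pow(Function('v')(-184, 69), -1)) = Mul(6426, Pow(Mul(12, 69), -1)) = Mul(6426, Pow(828, -1)) = Mul(6426, Rational(1, 828)) = Rational(357, 46)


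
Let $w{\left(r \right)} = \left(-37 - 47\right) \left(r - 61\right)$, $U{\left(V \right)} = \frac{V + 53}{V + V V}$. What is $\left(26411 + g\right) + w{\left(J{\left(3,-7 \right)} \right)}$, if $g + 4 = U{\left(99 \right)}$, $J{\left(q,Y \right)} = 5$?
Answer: $\frac{76999763}{2475} \approx 31111.0$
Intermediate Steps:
$U{\left(V \right)} = \frac{53 + V}{V + V^{2}}$
$w{\left(r \right)} = 5124 - 84 r$ ($w{\left(r \right)} = - 84 \left(-61 + r\right) = 5124 - 84 r$)
$g = - \frac{9862}{2475}$ ($g = -4 + \frac{53 + 99}{99 \left(1 + 99\right)} = -4 + \frac{1}{99} \cdot \frac{1}{100} \cdot 152 = -4 + \frac{38}{2475} = - \frac{9862}{2475} \approx -3.9846$)
$\left(26411 + g\right) + w{\left(J{\left(3,-7 \right)} \right)} = \left(26411 - \frac{9862}{2475}\right) + \left(5124 - 420\right) = \frac{65357363}{2475} + \left(5124 - 420\right) = \frac{65357363}{2475} + 4704 = \frac{76999763}{2475}$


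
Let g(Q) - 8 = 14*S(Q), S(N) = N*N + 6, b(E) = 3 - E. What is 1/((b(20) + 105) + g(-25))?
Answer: 1/8930 ≈ 0.00011198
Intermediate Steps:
S(N) = 6 + N**2 (S(N) = N**2 + 6 = 6 + N**2)
g(Q) = 92 + 14*Q**2 (g(Q) = 8 + 14*(6 + Q**2) = 8 + (84 + 14*Q**2) = 92 + 14*Q**2)
1/((b(20) + 105) + g(-25)) = 1/(((3 - 1*20) + 105) + (92 + 14*(-25)**2)) = 1/(((3 - 20) + 105) + (92 + 14*625)) = 1/((-17 + 105) + (92 + 8750)) = 1/(88 + 8842) = 1/8930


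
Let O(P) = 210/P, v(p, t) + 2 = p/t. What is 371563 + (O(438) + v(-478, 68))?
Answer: 922198145/2482 ≈ 3.7155e+5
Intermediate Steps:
v(p, t) = -2 + p/t
371563 + (O(438) + v(-478, 68)) = 371563 + (210/438 + (-2 - 478/68)) = 371563 + (210*(1/438) + (-2 - 478*1/68)) = 371563 + (35/73 + (-2 - 239/34)) = 371563 + (35/73 - 307/34) = 371563 - 21221/2482 = 922198145/2482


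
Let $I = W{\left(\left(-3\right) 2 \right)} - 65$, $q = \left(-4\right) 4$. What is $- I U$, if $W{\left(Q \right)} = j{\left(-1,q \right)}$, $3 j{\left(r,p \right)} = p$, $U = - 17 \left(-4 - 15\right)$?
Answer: $\frac{68153}{3} \approx 22718.0$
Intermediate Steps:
$q = -16$
$U = 323$ ($U = - 17 \left(-4 - 15\right) = \left(-17\right) \left(-19\right) = 323$)
$j{\left(r,p \right)} = \frac{p}{3}$
$W{\left(Q \right)} = - \frac{16}{3}$ ($W{\left(Q \right)} = \frac{1}{3} \left(-16\right) = - \frac{16}{3}$)
$I = - \frac{211}{3}$ ($I = - \frac{16}{3} - 65 = - \frac{211}{3} \approx -70.333$)
$- I U = - \frac{\left(-211\right) 323}{3} = \left(-1\right) \left(- \frac{68153}{3}\right) = \frac{68153}{3}$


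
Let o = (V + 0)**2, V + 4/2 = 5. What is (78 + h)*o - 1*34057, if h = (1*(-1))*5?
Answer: -33400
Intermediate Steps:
V = 3 (V = -2 + 5 = 3)
o = 9 (o = (3 + 0)**2 = 3**2 = 9)
h = -5 (h = -1*5 = -5)
(78 + h)*o - 1*34057 = (78 - 5)*9 - 1*34057 = 73*9 - 34057 = 657 - 34057 = -33400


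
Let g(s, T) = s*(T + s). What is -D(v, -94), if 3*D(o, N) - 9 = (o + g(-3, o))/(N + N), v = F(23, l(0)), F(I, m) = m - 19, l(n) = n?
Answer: -35/12 ≈ -2.9167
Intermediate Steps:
F(I, m) = -19 + m
v = -19 (v = -19 + 0 = -19)
D(o, N) = 3 + (9 - 2*o)/(6*N) (D(o, N) = 3 + ((o - 3*(o - 3))/(N + N))/3 = 3 + ((o - 3*(-3 + o))/((2*N)))/3 = 3 + ((o + (9 - 3*o))*(1/(2*N)))/3 = 3 + ((9 - 2*o)*(1/(2*N)))/3 = 3 + ((9 - 2*o)/(2*N))/3 = 3 + (9 - 2*o)/(6*N))
-D(v, -94) = -(9 - 2*(-19) + 18*(-94))/(6*(-94)) = -(-1)*(9 + 38 - 1692)/(6*94) = -(-1)*(-1645)/(6*94) = -1*35/12 = -35/12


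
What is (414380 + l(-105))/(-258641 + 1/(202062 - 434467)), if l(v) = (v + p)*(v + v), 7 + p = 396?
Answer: -41221674850/30054730803 ≈ -1.3716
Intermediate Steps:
p = 389 (p = -7 + 396 = 389)
l(v) = 2*v*(389 + v) (l(v) = (v + 389)*(v + v) = (389 + v)*(2*v) = 2*v*(389 + v))
(414380 + l(-105))/(-258641 + 1/(202062 - 434467)) = (414380 + 2*(-105)*(389 - 105))/(-258641 + 1/(202062 - 434467)) = (414380 + 2*(-105)*284)/(-258641 + 1/(-232405)) = (414380 - 59640)/(-258641 - 1/232405) = 354740/(-60109461606/232405) = 354740*(-232405/60109461606) = -41221674850/30054730803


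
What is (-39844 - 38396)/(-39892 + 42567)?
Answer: -15648/535 ≈ -29.249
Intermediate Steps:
(-39844 - 38396)/(-39892 + 42567) = -78240/2675 = -78240*1/2675 = -15648/535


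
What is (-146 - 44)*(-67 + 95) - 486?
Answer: -5806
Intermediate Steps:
(-146 - 44)*(-67 + 95) - 486 = -190*28 - 486 = -5320 - 486 = -5806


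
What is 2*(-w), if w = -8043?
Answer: 16086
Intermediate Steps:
2*(-w) = 2*(-1*(-8043)) = 2*8043 = 16086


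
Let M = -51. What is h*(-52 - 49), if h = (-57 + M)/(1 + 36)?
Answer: 10908/37 ≈ 294.81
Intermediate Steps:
h = -108/37 (h = (-57 - 51)/(1 + 36) = -108/37 ≈ -2.9189)
h*(-52 - 49) = -108*(-52 - 49)/37 = -108/37*(-101) = 10908/37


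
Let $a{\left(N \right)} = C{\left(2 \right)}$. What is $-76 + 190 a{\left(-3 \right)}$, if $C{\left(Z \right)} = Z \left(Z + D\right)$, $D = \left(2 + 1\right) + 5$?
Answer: $3724$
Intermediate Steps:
$D = 8$ ($D = 3 + 5 = 8$)
$C{\left(Z \right)} = Z \left(8 + Z\right)$ ($C{\left(Z \right)} = Z \left(Z + 8\right) = Z \left(8 + Z\right)$)
$a{\left(N \right)} = 20$ ($a{\left(N \right)} = 2 \left(8 + 2\right) = 2 \cdot 10 = 20$)
$-76 + 190 a{\left(-3 \right)} = -76 + 190 \cdot 20 = -76 + 3800 = 3724$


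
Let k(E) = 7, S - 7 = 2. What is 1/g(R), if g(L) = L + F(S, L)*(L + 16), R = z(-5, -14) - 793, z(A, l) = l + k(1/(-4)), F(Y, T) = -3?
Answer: 1/1552 ≈ 0.00064433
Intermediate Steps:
S = 9 (S = 7 + 2 = 9)
z(A, l) = 7 + l (z(A, l) = l + 7 = 7 + l)
R = -800 (R = (7 - 14) - 793 = -7 - 793 = -800)
g(L) = -48 - 2*L (g(L) = L - 3*(L + 16) = L - 3*(16 + L) = L + (-48 - 3*L) = -48 - 2*L)
1/g(R) = 1/(-48 - 2*(-800)) = 1/(-48 + 1600) = 1/1552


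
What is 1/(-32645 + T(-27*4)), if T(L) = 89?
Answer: -1/32556 ≈ -3.0716e-5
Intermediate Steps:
1/(-32645 + T(-27*4)) = 1/(-32645 + 89) = 1/(-32556) = -1/32556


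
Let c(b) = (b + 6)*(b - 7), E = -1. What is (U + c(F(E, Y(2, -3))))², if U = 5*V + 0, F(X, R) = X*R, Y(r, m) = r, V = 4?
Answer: 256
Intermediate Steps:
F(X, R) = R*X
c(b) = (-7 + b)*(6 + b) (c(b) = (6 + b)*(-7 + b) = (-7 + b)*(6 + b))
U = 20 (U = 5*4 + 0 = 20 + 0 = 20)
(U + c(F(E, Y(2, -3))))² = (20 + (-42 + (2*(-1))² - 2*(-1)))² = (20 + (-42 + (-2)² - 1*(-2)))² = (20 + (-42 + 4 + 2))² = (20 - 36)² = (-16)² = 256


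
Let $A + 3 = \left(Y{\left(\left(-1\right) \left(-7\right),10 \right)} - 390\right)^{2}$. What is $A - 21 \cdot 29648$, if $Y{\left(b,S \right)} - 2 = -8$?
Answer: $-465795$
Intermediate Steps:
$Y{\left(b,S \right)} = -6$ ($Y{\left(b,S \right)} = 2 - 8 = -6$)
$A = 156813$ ($A = -3 + \left(-6 - 390\right)^{2} = -3 + \left(-396\right)^{2} = -3 + 156816 = 156813$)
$A - 21 \cdot 29648 = 156813 - 21 \cdot 29648 = 156813 - 622608 = -465795$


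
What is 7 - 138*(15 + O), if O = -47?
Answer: 4423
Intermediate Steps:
7 - 138*(15 + O) = 7 - 138*(15 - 47) = 7 - 138*(-32) = 7 + 4416 = 4423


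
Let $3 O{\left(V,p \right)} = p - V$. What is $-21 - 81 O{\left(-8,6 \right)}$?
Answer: $-399$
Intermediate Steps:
$O{\left(V,p \right)} = - \frac{V}{3} + \frac{p}{3}$ ($O{\left(V,p \right)} = \frac{p - V}{3} = - \frac{V}{3} + \frac{p}{3}$)
$-21 - 81 O{\left(-8,6 \right)} = -21 - 81 \left(\left(- \frac{1}{3}\right) \left(-8\right) + \frac{1}{3} \cdot 6\right) = -21 - 81 \left(\frac{8}{3} + 2\right) = -21 - 378 = -399$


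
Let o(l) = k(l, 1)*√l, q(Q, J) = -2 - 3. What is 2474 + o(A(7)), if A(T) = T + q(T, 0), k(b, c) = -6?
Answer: 2474 - 6*√2 ≈ 2465.5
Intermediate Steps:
q(Q, J) = -5
A(T) = -5 + T (A(T) = T - 5 = -5 + T)
o(l) = -6*√l
2474 + o(A(7)) = 2474 - 6*√(-5 + 7) = 2474 - 6*√2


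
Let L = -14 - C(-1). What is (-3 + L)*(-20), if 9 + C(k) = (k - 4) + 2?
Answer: 100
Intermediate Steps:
C(k) = -11 + k (C(k) = -9 + ((k - 4) + 2) = -9 + ((-4 + k) + 2) = -9 + (-2 + k) = -11 + k)
L = -2 (L = -14 - (-11 - 1) = -14 - 1*(-12) = -14 + 12 = -2)
(-3 + L)*(-20) = (-3 - 2)*(-20) = -5*(-20) = 100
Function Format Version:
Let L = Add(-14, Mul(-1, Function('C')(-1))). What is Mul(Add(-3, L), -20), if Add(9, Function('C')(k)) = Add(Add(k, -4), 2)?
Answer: 100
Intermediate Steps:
Function('C')(k) = Add(-11, k) (Function('C')(k) = Add(-9, Add(Add(k, -4), 2)) = Add(-9, Add(Add(-4, k), 2)) = Add(-9, Add(-2, k)) = Add(-11, k))
L = -2 (L = Add(-14, Mul(-1, Add(-11, -1))) = Add(-14, Mul(-1, -12)) = Add(-14, 12) = -2)
Mul(Add(-3, L), -20) = Mul(Add(-3, -2), -20) = Mul(-5, -20) = 100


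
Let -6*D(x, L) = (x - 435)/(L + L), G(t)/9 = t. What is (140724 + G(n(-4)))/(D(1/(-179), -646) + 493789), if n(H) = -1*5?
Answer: 97603652916/342592744423 ≈ 0.28490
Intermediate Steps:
n(H) = -5
G(t) = 9*t
D(x, L) = -(-435 + x)/(12*L) (D(x, L) = -(x - 435)/(6*(L + L)) = -(-435 + x)/(6*(2*L)) = -(-435 + x)*1/(2*L)/6 = -(-435 + x)/(12*L))
(140724 + G(n(-4)))/(D(1/(-179), -646) + 493789) = (140724 + 9*(-5))/((1/12)*(435 - 1/(-179))/(-646) + 493789) = (140724 - 45)/((1/12)*(-1/646)*(435 - (-1)/179) + 493789) = 140679/((1/12)*(-1/646)*(435 - 1*(-1/179)) + 493789) = 140679/((1/12)*(-1/646)*(435 + 1/179) + 493789) = 140679/((1/12)*(-1/646)*(77866/179) + 493789) = 140679/(-38933/693804 + 493789) = 140679/(342592744423/693804) = 140679*(693804/342592744423) = 97603652916/342592744423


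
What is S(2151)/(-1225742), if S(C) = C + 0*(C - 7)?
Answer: -2151/1225742 ≈ -0.0017549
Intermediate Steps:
S(C) = C (S(C) = C + 0*(-7 + C) = C + 0 = C)
S(2151)/(-1225742) = 2151/(-1225742) = 2151*(-1/1225742) = -2151/1225742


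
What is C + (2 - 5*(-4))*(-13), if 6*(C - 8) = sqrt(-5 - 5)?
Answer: -278 + I*sqrt(10)/6 ≈ -278.0 + 0.52705*I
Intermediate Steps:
C = 8 + I*sqrt(10)/6 (C = 8 + sqrt(-5 - 5)/6 = 8 + sqrt(-10)/6 = 8 + (I*sqrt(10))/6 = 8 + I*sqrt(10)/6 ≈ 8.0 + 0.52705*I)
C + (2 - 5*(-4))*(-13) = (8 + I*sqrt(10)/6) + (2 - 5*(-4))*(-13) = (8 + I*sqrt(10)/6) + (2 + 20)*(-13) = (8 + I*sqrt(10)/6) + 22*(-13) = (8 + I*sqrt(10)/6) - 286 = -278 + I*sqrt(10)/6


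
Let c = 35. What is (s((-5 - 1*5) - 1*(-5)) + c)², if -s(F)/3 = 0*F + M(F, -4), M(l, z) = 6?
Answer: 289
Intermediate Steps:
s(F) = -18 (s(F) = -3*(0*F + 6) = -3*(0 + 6) = -3*6 = -18)
(s((-5 - 1*5) - 1*(-5)) + c)² = (-18 + 35)² = 17² = 289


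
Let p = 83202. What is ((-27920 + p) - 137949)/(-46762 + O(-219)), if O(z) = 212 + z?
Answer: 82667/46769 ≈ 1.7676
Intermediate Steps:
((-27920 + p) - 137949)/(-46762 + O(-219)) = ((-27920 + 83202) - 137949)/(-46762 + (212 - 219)) = (55282 - 137949)/(-46762 - 7) = -82667/(-46769) = -82667*(-1/46769) = 82667/46769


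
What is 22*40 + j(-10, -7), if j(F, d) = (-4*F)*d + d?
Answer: 593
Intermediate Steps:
j(F, d) = d - 4*F*d (j(F, d) = -4*F*d + d = d - 4*F*d)
22*40 + j(-10, -7) = 22*40 - 7*(1 - 4*(-10)) = 880 - 7*(1 + 40) = 880 - 7*41 = 880 - 287 = 593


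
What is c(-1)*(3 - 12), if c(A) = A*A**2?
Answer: 9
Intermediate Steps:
c(A) = A**3
c(-1)*(3 - 12) = (-1)**3*(3 - 12) = -1*(-9) = 9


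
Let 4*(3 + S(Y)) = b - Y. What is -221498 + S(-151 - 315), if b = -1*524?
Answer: -443031/2 ≈ -2.2152e+5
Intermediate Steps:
b = -524
S(Y) = -134 - Y/4 (S(Y) = -3 + (-524 - Y)/4 = -3 + (-131 - Y/4) = -134 - Y/4)
-221498 + S(-151 - 315) = -221498 + (-134 - (-151 - 315)/4) = -221498 + (-134 - ¼*(-466)) = -221498 + (-134 + 233/2) = -221498 - 35/2 = -443031/2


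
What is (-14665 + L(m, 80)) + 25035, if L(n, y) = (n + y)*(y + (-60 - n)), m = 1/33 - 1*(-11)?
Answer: 12182114/1089 ≈ 11187.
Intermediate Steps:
m = 364/33 (m = 1/33 + 11 = 364/33 ≈ 11.030)
L(n, y) = (n + y)*(-60 + y - n)
(-14665 + L(m, 80)) + 25035 = (-14665 + (80² - (364/33)² - 60*364/33 - 60*80)) + 25035 = (-14665 + (6400 - 1*132496/1089 - 7280/11 - 4800)) + 25035 = (-14665 + (6400 - 132496/1089 - 7280/11 - 4800)) + 25035 = (-14665 + 889184/1089) + 25035 = -15081001/1089 + 25035 = 12182114/1089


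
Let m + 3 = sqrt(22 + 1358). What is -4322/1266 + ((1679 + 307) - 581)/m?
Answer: -98212/289281 + 2810*sqrt(345)/1371 ≈ 37.730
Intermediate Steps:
m = -3 + 2*sqrt(345) (m = -3 + sqrt(22 + 1358) = -3 + sqrt(1380) = -3 + 2*sqrt(345) ≈ 34.148)
-4322/1266 + ((1679 + 307) - 581)/m = -4322/1266 + ((1679 + 307) - 581)/(-3 + 2*sqrt(345)) = -4322*1/1266 + (1986 - 581)/(-3 + 2*sqrt(345)) = -2161/633 + 1405/(-3 + 2*sqrt(345))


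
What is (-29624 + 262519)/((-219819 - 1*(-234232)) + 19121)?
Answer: 232895/33534 ≈ 6.9450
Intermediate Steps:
(-29624 + 262519)/((-219819 - 1*(-234232)) + 19121) = 232895/((-219819 + 234232) + 19121) = 232895/(14413 + 19121) = 232895/33534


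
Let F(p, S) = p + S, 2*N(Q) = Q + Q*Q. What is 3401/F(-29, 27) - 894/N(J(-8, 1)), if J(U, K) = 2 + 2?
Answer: -17899/10 ≈ -1789.9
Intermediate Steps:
J(U, K) = 4
N(Q) = Q/2 + Q²/2 (N(Q) = (Q + Q*Q)/2 = (Q + Q²)/2 = Q/2 + Q²/2)
F(p, S) = S + p
3401/F(-29, 27) - 894/N(J(-8, 1)) = 3401/(27 - 29) - 894*1/(2*(1 + 4)) = 3401/(-2) - 894/((½)*4*5) = 3401*(-½) - 894/10 = -3401/2 - 894*⅒ = -3401/2 - 447/5 = -17899/10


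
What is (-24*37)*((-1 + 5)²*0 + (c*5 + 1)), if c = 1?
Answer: -5328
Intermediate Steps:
(-24*37)*((-1 + 5)²*0 + (c*5 + 1)) = (-24*37)*((-1 + 5)²*0 + (1*5 + 1)) = -888*(4²*0 + (5 + 1)) = -888*(16*0 + 6) = -888*(0 + 6) = -888*6 = -5328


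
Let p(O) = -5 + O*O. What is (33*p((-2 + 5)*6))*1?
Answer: 10527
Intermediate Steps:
p(O) = -5 + O²
(33*p((-2 + 5)*6))*1 = (33*(-5 + ((-2 + 5)*6)²))*1 = (33*(-5 + (3*6)²))*1 = (33*(-5 + 18²))*1 = (33*(-5 + 324))*1 = (33*319)*1 = 10527*1 = 10527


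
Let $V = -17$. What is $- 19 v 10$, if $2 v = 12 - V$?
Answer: $-2755$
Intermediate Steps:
$v = \frac{29}{2}$ ($v = \frac{12 - -17}{2} = \frac{12 + 17}{2} = \frac{1}{2} \cdot 29 = \frac{29}{2} \approx 14.5$)
$- 19 v 10 = \left(-19\right) \frac{29}{2} \cdot 10 = \left(- \frac{551}{2}\right) 10 = -2755$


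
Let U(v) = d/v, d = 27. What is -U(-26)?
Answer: 27/26 ≈ 1.0385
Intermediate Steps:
U(v) = 27/v
-U(-26) = -27/(-26) = -27*(-1)/26 = -1*(-27/26) = 27/26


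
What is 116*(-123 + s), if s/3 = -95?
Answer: -47328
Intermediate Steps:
s = -285 (s = 3*(-95) = -285)
116*(-123 + s) = 116*(-123 - 285) = 116*(-408) = -47328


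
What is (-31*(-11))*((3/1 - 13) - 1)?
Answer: -3751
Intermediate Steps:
(-31*(-11))*((3/1 - 13) - 1) = 341*((3*1 - 13) - 1) = 341*((3 - 13) - 1) = 341*(-10 - 1) = 341*(-11) = -3751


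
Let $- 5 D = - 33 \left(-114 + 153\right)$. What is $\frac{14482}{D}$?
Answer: $\frac{5570}{99} \approx 56.263$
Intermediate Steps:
$D = \frac{1287}{5}$ ($D = - \frac{\left(-33\right) \left(-114 + 153\right)}{5} = - \frac{\left(-33\right) 39}{5} = \left(- \frac{1}{5}\right) \left(-1287\right) = \frac{1287}{5} \approx 257.4$)
$\frac{14482}{D} = \frac{14482}{\frac{1287}{5}} = 14482 \cdot \frac{5}{1287} = \frac{5570}{99}$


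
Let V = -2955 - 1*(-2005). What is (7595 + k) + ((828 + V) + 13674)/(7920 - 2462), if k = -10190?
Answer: -7074979/2729 ≈ -2592.5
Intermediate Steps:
V = -950 (V = -2955 + 2005 = -950)
(7595 + k) + ((828 + V) + 13674)/(7920 - 2462) = (7595 - 10190) + ((828 - 950) + 13674)/(7920 - 2462) = -2595 + (-122 + 13674)/5458 = -2595 + 13552*(1/5458) = -2595 + 6776/2729 = -7074979/2729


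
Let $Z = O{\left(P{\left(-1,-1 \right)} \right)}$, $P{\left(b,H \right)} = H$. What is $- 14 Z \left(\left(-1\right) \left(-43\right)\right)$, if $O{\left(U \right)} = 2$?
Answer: $-1204$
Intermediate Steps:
$Z = 2$
$- 14 Z \left(\left(-1\right) \left(-43\right)\right) = \left(-14\right) 2 \left(\left(-1\right) \left(-43\right)\right) = \left(-28\right) 43 = -1204$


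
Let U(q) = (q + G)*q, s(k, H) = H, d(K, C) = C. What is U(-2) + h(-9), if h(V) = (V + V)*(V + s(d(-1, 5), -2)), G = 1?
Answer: 200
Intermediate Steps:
h(V) = 2*V*(-2 + V) (h(V) = (V + V)*(V - 2) = (2*V)*(-2 + V) = 2*V*(-2 + V))
U(q) = q*(1 + q) (U(q) = (q + 1)*q = (1 + q)*q = q*(1 + q))
U(-2) + h(-9) = -2*(1 - 2) + 2*(-9)*(-2 - 9) = -2*(-1) + 2*(-9)*(-11) = 2 + 198 = 200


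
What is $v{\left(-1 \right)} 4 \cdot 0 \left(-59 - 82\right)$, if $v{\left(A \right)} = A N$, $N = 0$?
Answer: $0$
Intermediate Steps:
$v{\left(A \right)} = 0$ ($v{\left(A \right)} = A 0 = 0$)
$v{\left(-1 \right)} 4 \cdot 0 \left(-59 - 82\right) = 0 \cdot 4 \cdot 0 \left(-59 - 82\right) = 0 \cdot 0 \left(-141\right) = 0 \left(-141\right) = 0$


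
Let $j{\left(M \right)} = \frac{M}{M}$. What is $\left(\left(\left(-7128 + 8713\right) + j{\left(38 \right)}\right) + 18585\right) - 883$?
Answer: $19288$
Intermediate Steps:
$j{\left(M \right)} = 1$
$\left(\left(\left(-7128 + 8713\right) + j{\left(38 \right)}\right) + 18585\right) - 883 = \left(\left(\left(-7128 + 8713\right) + 1\right) + 18585\right) - 883 = \left(\left(1585 + 1\right) + 18585\right) - 883 = \left(1586 + 18585\right) - 883 = 20171 - 883 = 19288$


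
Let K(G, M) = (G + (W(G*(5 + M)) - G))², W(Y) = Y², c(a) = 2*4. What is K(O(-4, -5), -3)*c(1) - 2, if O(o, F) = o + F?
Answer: 839806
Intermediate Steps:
c(a) = 8
O(o, F) = F + o
K(G, M) = G⁴*(5 + M)⁴ (K(G, M) = (G + ((G*(5 + M))² - G))² = (G + (G²*(5 + M)² - G))² = (G + (-G + G²*(5 + M)²))² = (G²*(5 + M)²)² = G⁴*(5 + M)⁴)
K(O(-4, -5), -3)*c(1) - 2 = ((-5 - 4)⁴*(5 - 3)⁴)*8 - 2 = ((-9)⁴*2⁴)*8 - 2 = (6561*16)*8 - 2 = 104976*8 - 2 = 839808 - 2 = 839806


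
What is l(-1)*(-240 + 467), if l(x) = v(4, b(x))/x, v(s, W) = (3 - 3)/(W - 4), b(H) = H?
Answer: 0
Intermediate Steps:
v(s, W) = 0 (v(s, W) = 0/(-4 + W) = 0)
l(x) = 0 (l(x) = 0/x = 0)
l(-1)*(-240 + 467) = 0*(-240 + 467) = 0*227 = 0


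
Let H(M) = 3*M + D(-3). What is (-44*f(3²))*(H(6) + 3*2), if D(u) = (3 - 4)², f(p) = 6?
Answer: -6600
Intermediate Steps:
D(u) = 1 (D(u) = (-1)² = 1)
H(M) = 1 + 3*M (H(M) = 3*M + 1 = 1 + 3*M)
(-44*f(3²))*(H(6) + 3*2) = (-44*6)*((1 + 3*6) + 3*2) = -264*((1 + 18) + 6) = -264*(19 + 6) = -264*25 = -6600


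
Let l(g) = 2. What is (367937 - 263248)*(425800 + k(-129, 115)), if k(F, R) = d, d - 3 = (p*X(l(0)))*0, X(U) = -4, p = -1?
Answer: 44576890267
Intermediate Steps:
d = 3 (d = 3 - 1*(-4)*0 = 3 + 4*0 = 3 + 0 = 3)
k(F, R) = 3
(367937 - 263248)*(425800 + k(-129, 115)) = (367937 - 263248)*(425800 + 3) = 104689*425803 = 44576890267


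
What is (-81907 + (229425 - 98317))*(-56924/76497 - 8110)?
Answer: -30526642072394/76497 ≈ -3.9906e+8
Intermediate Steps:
(-81907 + (229425 - 98317))*(-56924/76497 - 8110) = (-81907 + 131108)*(-56924*1/76497 - 8110) = 49201*(-56924/76497 - 8110) = 49201*(-620447594/76497) = -30526642072394/76497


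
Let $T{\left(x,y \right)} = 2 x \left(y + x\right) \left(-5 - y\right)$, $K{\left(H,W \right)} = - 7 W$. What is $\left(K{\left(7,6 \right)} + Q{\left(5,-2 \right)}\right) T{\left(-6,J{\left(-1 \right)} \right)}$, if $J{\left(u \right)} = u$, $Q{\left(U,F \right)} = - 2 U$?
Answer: $17472$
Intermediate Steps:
$T{\left(x,y \right)} = 2 x \left(-5 - y\right) \left(x + y\right)$ ($T{\left(x,y \right)} = 2 x \left(x + y\right) \left(-5 - y\right) = 2 x \left(-5 - y\right) \left(x + y\right)$)
$\left(K{\left(7,6 \right)} + Q{\left(5,-2 \right)}\right) T{\left(-6,J{\left(-1 \right)} \right)} = \left(\left(-7\right) 6 - 10\right) \left(\left(-2\right) \left(-6\right) \left(\left(-1\right)^{2} + 5 \left(-6\right) + 5 \left(-1\right) - -6\right)\right) = \left(-42 - 10\right) \left(\left(-2\right) \left(-6\right) \left(1 - 30 - 5 + 6\right)\right) = - 52 \left(\left(-2\right) \left(-6\right) \left(-28\right)\right) = \left(-52\right) \left(-336\right) = 17472$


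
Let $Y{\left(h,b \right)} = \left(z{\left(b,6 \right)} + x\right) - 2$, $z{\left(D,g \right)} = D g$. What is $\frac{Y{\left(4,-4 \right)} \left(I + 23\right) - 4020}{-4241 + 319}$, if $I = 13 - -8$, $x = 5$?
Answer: $\frac{2472}{1961} \approx 1.2606$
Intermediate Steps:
$I = 21$ ($I = 13 + 8 = 21$)
$Y{\left(h,b \right)} = 3 + 6 b$ ($Y{\left(h,b \right)} = \left(b 6 + 5\right) - 2 = \left(6 b + 5\right) - 2 = \left(5 + 6 b\right) - 2 = 3 + 6 b$)
$\frac{Y{\left(4,-4 \right)} \left(I + 23\right) - 4020}{-4241 + 319} = \frac{\left(3 + 6 \left(-4\right)\right) \left(21 + 23\right) - 4020}{-4241 + 319} = \frac{\left(3 - 24\right) 44 - 4020}{-3922} = \left(\left(-21\right) 44 - 4020\right) \left(- \frac{1}{3922}\right) = \left(-924 - 4020\right) \left(- \frac{1}{3922}\right) = \left(-4944\right) \left(- \frac{1}{3922}\right) = \frac{2472}{1961}$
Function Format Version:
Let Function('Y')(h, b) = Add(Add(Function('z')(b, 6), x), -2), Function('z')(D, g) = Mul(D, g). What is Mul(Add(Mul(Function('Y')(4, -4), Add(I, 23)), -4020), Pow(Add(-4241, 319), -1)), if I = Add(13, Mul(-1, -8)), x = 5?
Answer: Rational(2472, 1961) ≈ 1.2606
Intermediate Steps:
I = 21 (I = Add(13, 8) = 21)
Function('Y')(h, b) = Add(3, Mul(6, b)) (Function('Y')(h, b) = Add(Add(Mul(b, 6), 5), -2) = Add(Add(Mul(6, b), 5), -2) = Add(Add(5, Mul(6, b)), -2) = Add(3, Mul(6, b)))
Mul(Add(Mul(Function('Y')(4, -4), Add(I, 23)), -4020), Pow(Add(-4241, 319), -1)) = Mul(Add(Mul(Add(3, Mul(6, -4)), Add(21, 23)), -4020), Pow(Add(-4241, 319), -1)) = Mul(Add(Mul(Add(3, -24), 44), -4020), Pow(-3922, -1)) = Mul(Add(Mul(-21, 44), -4020), Rational(-1, 3922)) = Mul(Add(-924, -4020), Rational(-1, 3922)) = Mul(-4944, Rational(-1, 3922)) = Rational(2472, 1961)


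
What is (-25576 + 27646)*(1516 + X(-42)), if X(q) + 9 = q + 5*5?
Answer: 3084300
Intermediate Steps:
X(q) = 16 + q (X(q) = -9 + (q + 5*5) = -9 + (q + 25) = -9 + (25 + q) = 16 + q)
(-25576 + 27646)*(1516 + X(-42)) = (-25576 + 27646)*(1516 + (16 - 42)) = 2070*(1516 - 26) = 2070*1490 = 3084300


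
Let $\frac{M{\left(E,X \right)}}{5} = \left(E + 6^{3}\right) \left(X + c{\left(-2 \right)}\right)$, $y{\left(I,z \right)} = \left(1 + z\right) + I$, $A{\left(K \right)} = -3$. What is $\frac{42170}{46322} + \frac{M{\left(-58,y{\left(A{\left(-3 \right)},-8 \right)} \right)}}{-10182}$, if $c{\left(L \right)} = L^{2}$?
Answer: $\frac{54078435}{39304217} \approx 1.3759$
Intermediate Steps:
$y{\left(I,z \right)} = 1 + I + z$
$M{\left(E,X \right)} = 5 \left(4 + X\right) \left(216 + E\right)$ ($M{\left(E,X \right)} = 5 \left(E + 6^{3}\right) \left(X + \left(-2\right)^{2}\right) = 5 \left(E + 216\right) \left(X + 4\right) = 5 \left(216 + E\right) \left(4 + X\right) = 5 \left(4 + X\right) \left(216 + E\right)$)
$\frac{42170}{46322} + \frac{M{\left(-58,y{\left(A{\left(-3 \right)},-8 \right)} \right)}}{-10182} = \frac{42170}{46322} + \frac{4320 + 20 \left(-58\right) + 1080 \left(1 - 3 - 8\right) + 5 \left(-58\right) \left(1 - 3 - 8\right)}{-10182} = 42170 \cdot \frac{1}{46322} + \left(4320 - 1160 + 1080 \left(-10\right) + 5 \left(-58\right) \left(-10\right)\right) \left(- \frac{1}{10182}\right) = \frac{21085}{23161} + \left(4320 - 1160 - 10800 + 2900\right) \left(- \frac{1}{10182}\right) = \frac{21085}{23161} - - \frac{790}{1697} = \frac{21085}{23161} + \frac{790}{1697} = \frac{54078435}{39304217}$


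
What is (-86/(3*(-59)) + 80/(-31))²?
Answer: 132112036/30107169 ≈ 4.3881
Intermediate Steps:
(-86/(3*(-59)) + 80/(-31))² = (-86/(-177) + 80*(-1/31))² = (-86*(-1/177) - 80/31)² = (86/177 - 80/31)² = (-11494/5487)² = 132112036/30107169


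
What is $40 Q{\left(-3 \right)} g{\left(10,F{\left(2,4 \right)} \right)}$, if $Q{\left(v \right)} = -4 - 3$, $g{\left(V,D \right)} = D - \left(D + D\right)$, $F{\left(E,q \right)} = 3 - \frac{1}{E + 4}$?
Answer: $\frac{2380}{3} \approx 793.33$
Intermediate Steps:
$F{\left(E,q \right)} = 3 - \frac{1}{4 + E}$
$g{\left(V,D \right)} = - D$ ($g{\left(V,D \right)} = D - 2 D = - D$)
$Q{\left(v \right)} = -7$ ($Q{\left(v \right)} = -4 - 3 = -7$)
$40 Q{\left(-3 \right)} g{\left(10,F{\left(2,4 \right)} \right)} = 40 \left(-7\right) \left(- \frac{11 + 3 \cdot 2}{4 + 2}\right) = - 280 \left(- \frac{11 + 6}{6}\right) = - 280 \left(- \frac{17}{6}\right) = - 280 \left(\left(-1\right) \frac{17}{6}\right) = \left(-280\right) \left(- \frac{17}{6}\right) = \frac{2380}{3}$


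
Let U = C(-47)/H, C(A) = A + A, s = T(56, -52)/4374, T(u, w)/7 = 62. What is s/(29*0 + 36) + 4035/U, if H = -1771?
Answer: 281308855709/3700404 ≈ 76021.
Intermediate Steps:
T(u, w) = 434 (T(u, w) = 7*62 = 434)
s = 217/2187 (s = 434/4374 = 434*(1/4374) = 217/2187 ≈ 0.099223)
C(A) = 2*A
U = 94/1771 (U = (2*(-47))/(-1771) = -94*(-1/1771) = 94/1771 ≈ 0.053077)
s/(29*0 + 36) + 4035/U = 217/(2187*(29*0 + 36)) + 4035/(94/1771) = 217/(2187*(0 + 36)) + 4035*(1771/94) = (217/2187)/36 + 7145985/94 = (217/2187)*(1/36) + 7145985/94 = 217/78732 + 7145985/94 = 281308855709/3700404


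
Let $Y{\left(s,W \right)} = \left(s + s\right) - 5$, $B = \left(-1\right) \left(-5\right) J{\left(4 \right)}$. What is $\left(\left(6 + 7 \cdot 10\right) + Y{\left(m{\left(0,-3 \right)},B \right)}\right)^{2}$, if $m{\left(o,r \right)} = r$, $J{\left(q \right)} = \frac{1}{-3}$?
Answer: $4225$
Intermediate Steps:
$J{\left(q \right)} = - \frac{1}{3}$
$B = - \frac{5}{3}$ ($B = \left(-1\right) \left(-5\right) \left(- \frac{1}{3}\right) = 5 \left(- \frac{1}{3}\right) = - \frac{5}{3} \approx -1.6667$)
$Y{\left(s,W \right)} = -5 + 2 s$ ($Y{\left(s,W \right)} = 2 s - 5 = -5 + 2 s$)
$\left(\left(6 + 7 \cdot 10\right) + Y{\left(m{\left(0,-3 \right)},B \right)}\right)^{2} = \left(\left(6 + 7 \cdot 10\right) + \left(-5 + 2 \left(-3\right)\right)\right)^{2} = \left(\left(6 + 70\right) - 11\right)^{2} = \left(76 - 11\right)^{2} = 65^{2} = 4225$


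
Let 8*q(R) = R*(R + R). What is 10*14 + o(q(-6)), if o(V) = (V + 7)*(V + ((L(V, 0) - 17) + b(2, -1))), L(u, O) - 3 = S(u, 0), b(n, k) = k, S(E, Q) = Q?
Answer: 44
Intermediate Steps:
L(u, O) = 3 (L(u, O) = 3 + 0 = 3)
q(R) = R²/4 (q(R) = (R*(R + R))/8 = (R*(2*R))/8 = (2*R²)/8 = R²/4)
o(V) = (-15 + V)*(7 + V) (o(V) = (V + 7)*(V + ((3 - 17) - 1)) = (7 + V)*(V + (-14 - 1)) = (7 + V)*(V - 15) = (7 + V)*(-15 + V) = (-15 + V)*(7 + V))
10*14 + o(q(-6)) = 10*14 + (-105 + ((¼)*(-6)²)² - 2*(-6)²) = 140 + (-105 + ((¼)*36)² - 2*36) = 140 + (-105 + 9² - 8*9) = 140 + (-105 + 81 - 72) = 140 - 96 = 44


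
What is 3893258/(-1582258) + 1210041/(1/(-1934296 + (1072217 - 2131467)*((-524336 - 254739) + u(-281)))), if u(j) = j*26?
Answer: 797403002017758854304077/791129 ≈ 1.0079e+18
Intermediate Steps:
u(j) = 26*j
3893258/(-1582258) + 1210041/(1/(-1934296 + (1072217 - 2131467)*((-524336 - 254739) + u(-281)))) = 3893258/(-1582258) + 1210041/(1/(-1934296 + (1072217 - 2131467)*((-524336 - 254739) + 26*(-281)))) = 3893258*(-1/1582258) + 1210041/(1/(-1934296 - 1059250*(-779075 - 7306))) = -1946629/791129 + 1210041/(1/(-1934296 - 1059250*(-786381))) = -1946629/791129 + 1210041/(1/(-1934296 + 832974074250)) = -1946629/791129 + 1210041/(1/832972139954) = -1946629/791129 + 1210041*832972139954 = -1946629/791129 + 1007930441202078114 = 797403002017758854304077/791129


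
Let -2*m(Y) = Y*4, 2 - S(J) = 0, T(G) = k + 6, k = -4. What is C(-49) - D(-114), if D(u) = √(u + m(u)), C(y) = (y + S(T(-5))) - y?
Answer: 2 - √114 ≈ -8.6771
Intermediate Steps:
T(G) = 2 (T(G) = -4 + 6 = 2)
S(J) = 2 (S(J) = 2 - 1*0 = 2 + 0 = 2)
m(Y) = -2*Y (m(Y) = -Y*4/2 = -2*Y)
C(y) = 2 (C(y) = (y + 2) - y = (2 + y) - y = 2)
D(u) = √(-u) (D(u) = √(u - 2*u) = √(-u))
C(-49) - D(-114) = 2 - √(-1*(-114)) = 2 - √114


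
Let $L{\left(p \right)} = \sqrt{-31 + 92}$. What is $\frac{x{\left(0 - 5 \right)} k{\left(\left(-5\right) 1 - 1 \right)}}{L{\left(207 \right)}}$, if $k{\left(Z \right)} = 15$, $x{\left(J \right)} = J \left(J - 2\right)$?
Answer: $\frac{525 \sqrt{61}}{61} \approx 67.219$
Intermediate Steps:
$x{\left(J \right)} = J \left(-2 + J\right)$
$L{\left(p \right)} = \sqrt{61}$
$\frac{x{\left(0 - 5 \right)} k{\left(\left(-5\right) 1 - 1 \right)}}{L{\left(207 \right)}} = \frac{\left(0 - 5\right) \left(-2 + \left(0 - 5\right)\right) 15}{\sqrt{61}} = - 5 \left(-2 - 5\right) 15 \frac{\sqrt{61}}{61} = \left(-5\right) \left(-7\right) 15 \frac{\sqrt{61}}{61} = 35 \cdot 15 \frac{\sqrt{61}}{61} = 525 \frac{\sqrt{61}}{61} = \frac{525 \sqrt{61}}{61}$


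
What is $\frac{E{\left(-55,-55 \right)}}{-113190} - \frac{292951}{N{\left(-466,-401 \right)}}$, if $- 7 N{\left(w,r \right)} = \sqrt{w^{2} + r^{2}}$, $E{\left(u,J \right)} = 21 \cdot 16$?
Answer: $- \frac{8}{2695} + \frac{2050657 \sqrt{377957}}{377957} \approx 3335.6$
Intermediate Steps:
$E{\left(u,J \right)} = 336$
$N{\left(w,r \right)} = - \frac{\sqrt{r^{2} + w^{2}}}{7}$ ($N{\left(w,r \right)} = - \frac{\sqrt{w^{2} + r^{2}}}{7} = - \frac{\sqrt{r^{2} + w^{2}}}{7}$)
$\frac{E{\left(-55,-55 \right)}}{-113190} - \frac{292951}{N{\left(-466,-401 \right)}} = \frac{336}{-113190} - \frac{292951}{\left(- \frac{1}{7}\right) \sqrt{\left(-401\right)^{2} + \left(-466\right)^{2}}} = 336 \left(- \frac{1}{113190}\right) - \frac{292951}{\left(- \frac{1}{7}\right) \sqrt{160801 + 217156}} = - \frac{8}{2695} - \frac{292951}{\left(- \frac{1}{7}\right) \sqrt{377957}} = - \frac{8}{2695} - 292951 \left(- \frac{7 \sqrt{377957}}{377957}\right) = - \frac{8}{2695} + \frac{2050657 \sqrt{377957}}{377957}$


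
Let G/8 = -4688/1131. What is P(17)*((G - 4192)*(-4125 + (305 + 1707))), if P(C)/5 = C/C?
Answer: 50486500640/1131 ≈ 4.4639e+7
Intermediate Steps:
G = -37504/1131 (G = 8*(-4688/1131) = -37504/1131 ≈ -33.160)
P(C) = 5 (P(C) = 5*(C/C) = 5*1 = 5)
P(17)*((G - 4192)*(-4125 + (305 + 1707))) = 5*((-37504/1131 - 4192)*(-4125 + (305 + 1707))) = 5*(-4778656*(-4125 + 2012)/1131) = 5*(-4778656/1131*(-2113)) = 5*(10097300128/1131) = 50486500640/1131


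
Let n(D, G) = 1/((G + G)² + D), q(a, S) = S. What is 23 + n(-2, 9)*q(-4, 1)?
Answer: 7407/322 ≈ 23.003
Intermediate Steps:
n(D, G) = 1/(D + 4*G²) (n(D, G) = 1/((2*G)² + D) = 1/(4*G² + D) = 1/(D + 4*G²))
23 + n(-2, 9)*q(-4, 1) = 23 + 1/(-2 + 4*9²) = 23 + 1/(-2 + 4*81) = 23 + 1/(-2 + 324) = 23 + 1/322 = 7407/322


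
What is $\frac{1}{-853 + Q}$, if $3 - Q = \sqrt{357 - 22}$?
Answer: $- \frac{170}{144433} + \frac{\sqrt{335}}{722165} \approx -0.0011517$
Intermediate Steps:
$Q = 3 - \sqrt{335}$ ($Q = 3 - \sqrt{357 - 22} = 3 - \sqrt{335} \approx -15.303$)
$\frac{1}{-853 + Q} = \frac{1}{-853 + \left(3 - \sqrt{335}\right)} = \frac{1}{-850 - \sqrt{335}}$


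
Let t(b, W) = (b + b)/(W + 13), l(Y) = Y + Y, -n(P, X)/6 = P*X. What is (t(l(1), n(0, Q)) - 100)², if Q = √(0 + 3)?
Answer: 1679616/169 ≈ 9938.6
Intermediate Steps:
Q = √3 ≈ 1.7320
n(P, X) = -6*P*X
l(Y) = 2*Y
t(b, W) = 2*b/(13 + W) (t(b, W) = (2*b)/(13 + W) = 2*b/(13 + W))
(t(l(1), n(0, Q)) - 100)² = (2*(2*1)/(13 - 6*0*√3) - 100)² = (2*2/(13 + 0) - 100)² = (2*2/13 - 100)² = (2*2*(1/13) - 100)² = (4/13 - 100)² = (-1296/13)² = 1679616/169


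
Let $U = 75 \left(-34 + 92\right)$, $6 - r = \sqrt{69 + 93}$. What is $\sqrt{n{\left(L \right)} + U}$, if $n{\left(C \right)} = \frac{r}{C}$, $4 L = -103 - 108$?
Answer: $\frac{\sqrt{193661286 + 7596 \sqrt{2}}}{211} \approx 65.955$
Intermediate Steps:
$r = 6 - 9 \sqrt{2}$ ($r = 6 - \sqrt{69 + 93} = 6 - \sqrt{162} = 6 - 9 \sqrt{2} \approx -6.7279$)
$U = 4350$ ($U = 75 \cdot 58 = 4350$)
$L = - \frac{211}{4}$ ($L = \frac{-103 - 108}{4} = \frac{1}{4} \left(-211\right) = - \frac{211}{4} \approx -52.75$)
$n{\left(C \right)} = \frac{6 - 9 \sqrt{2}}{C}$
$\sqrt{n{\left(L \right)} + U} = \sqrt{\frac{3 \left(2 - 3 \sqrt{2}\right)}{- \frac{211}{4}} + 4350} = \sqrt{3 \left(- \frac{4}{211}\right) \left(2 - 3 \sqrt{2}\right) + 4350} = \sqrt{\left(- \frac{24}{211} + \frac{36 \sqrt{2}}{211}\right) + 4350} = \sqrt{\frac{917826}{211} + \frac{36 \sqrt{2}}{211}}$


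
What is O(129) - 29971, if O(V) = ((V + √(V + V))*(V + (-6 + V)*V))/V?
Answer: -13975 + 124*√258 ≈ -11983.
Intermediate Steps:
O(V) = (V + V*(-6 + V))*(V + √2*√V)/V (O(V) = ((V + √(2*V))*(V + V*(-6 + V)))/V = ((V + √2*√V)*(V + V*(-6 + V)))/V = ((V + V*(-6 + V))*(V + √2*√V))/V = (V + V*(-6 + V))*(V + √2*√V)/V)
O(129) - 29971 = (129² - 5*129 + √2*129^(3/2) - 5*√2*√129) - 29971 = (16641 - 645 + √2*(129*√129) - 5*√258) - 29971 = (16641 - 645 + 129*√258 - 5*√258) - 29971 = (15996 + 124*√258) - 29971 = -13975 + 124*√258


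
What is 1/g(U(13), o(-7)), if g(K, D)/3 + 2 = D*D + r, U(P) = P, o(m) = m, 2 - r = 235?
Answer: -1/558 ≈ -0.0017921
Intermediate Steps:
r = -233 (r = 2 - 1*235 = 2 - 235 = -233)
g(K, D) = -705 + 3*D² (g(K, D) = -6 + 3*(D*D - 233) = -6 + 3*(D² - 233) = -6 + 3*(-233 + D²) = -6 + (-699 + 3*D²) = -705 + 3*D²)
1/g(U(13), o(-7)) = 1/(-705 + 3*(-7)²) = 1/(-705 + 3*49) = 1/(-705 + 147) = 1/(-558) = -1/558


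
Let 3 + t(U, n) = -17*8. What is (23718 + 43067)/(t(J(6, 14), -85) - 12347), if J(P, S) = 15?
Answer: -66785/12486 ≈ -5.3488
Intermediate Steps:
t(U, n) = -139 (t(U, n) = -3 - 17*8 = -3 - 136 = -139)
(23718 + 43067)/(t(J(6, 14), -85) - 12347) = (23718 + 43067)/(-139 - 12347) = 66785/(-12486) = 66785*(-1/12486) = -66785/12486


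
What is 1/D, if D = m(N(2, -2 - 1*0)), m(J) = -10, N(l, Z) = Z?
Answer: -⅒ ≈ -0.10000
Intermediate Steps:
D = -10
1/D = 1/(-10) = -⅒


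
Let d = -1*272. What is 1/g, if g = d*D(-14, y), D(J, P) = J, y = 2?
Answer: 1/3808 ≈ 0.00026261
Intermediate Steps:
d = -272
g = 3808 (g = -272*(-14) = 3808)
1/g = 1/3808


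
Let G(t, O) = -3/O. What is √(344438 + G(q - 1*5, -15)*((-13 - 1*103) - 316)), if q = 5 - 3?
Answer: √8608790/5 ≈ 586.81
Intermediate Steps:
q = 2
√(344438 + G(q - 1*5, -15)*((-13 - 1*103) - 316)) = √(344438 + (-3/(-15))*((-13 - 1*103) - 316)) = √(344438 + (-3*(-1/15))*((-13 - 103) - 316)) = √(344438 + (-116 - 316)/5) = √(344438 + (⅕)*(-432)) = √(344438 - 432/5) = √(1721758/5) = √8608790/5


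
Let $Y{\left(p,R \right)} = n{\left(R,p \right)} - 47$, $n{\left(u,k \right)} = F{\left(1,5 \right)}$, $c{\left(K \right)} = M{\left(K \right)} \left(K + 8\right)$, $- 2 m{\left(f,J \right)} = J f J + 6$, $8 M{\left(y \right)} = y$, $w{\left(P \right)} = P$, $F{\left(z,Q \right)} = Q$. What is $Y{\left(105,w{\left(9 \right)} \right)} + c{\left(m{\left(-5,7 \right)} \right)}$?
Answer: $\frac{59601}{32} \approx 1862.5$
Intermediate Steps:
$M{\left(y \right)} = \frac{y}{8}$
$m{\left(f,J \right)} = -3 - \frac{f J^{2}}{2}$ ($m{\left(f,J \right)} = - \frac{J f J + 6}{2} = - \frac{f J^{2} + 6}{2} = - \frac{6 + f J^{2}}{2} = -3 - \frac{f J^{2}}{2}$)
$c{\left(K \right)} = \frac{K \left(8 + K\right)}{8}$ ($c{\left(K \right)} = \frac{K}{8} \left(K + 8\right) = \frac{K}{8} \left(8 + K\right) = \frac{K \left(8 + K\right)}{8}$)
$n{\left(u,k \right)} = 5$
$Y{\left(p,R \right)} = -42$ ($Y{\left(p,R \right)} = 5 - 47 = -42$)
$Y{\left(105,w{\left(9 \right)} \right)} + c{\left(m{\left(-5,7 \right)} \right)} = -42 + \frac{\left(-3 - - \frac{5 \cdot 7^{2}}{2}\right) \left(8 - \left(3 - \frac{5 \cdot 7^{2}}{2}\right)\right)}{8} = -42 + \frac{\left(-3 - \left(- \frac{5}{2}\right) 49\right) \left(8 - \left(3 - \frac{245}{2}\right)\right)}{8} = -42 + \frac{\left(-3 + \frac{245}{2}\right) \left(8 + \left(-3 + \frac{245}{2}\right)\right)}{8} = -42 + \frac{1}{8} \cdot \frac{239}{2} \left(8 + \frac{239}{2}\right) = -42 + \frac{1}{8} \cdot \frac{239}{2} \cdot \frac{255}{2} = -42 + \frac{60945}{32} = \frac{59601}{32}$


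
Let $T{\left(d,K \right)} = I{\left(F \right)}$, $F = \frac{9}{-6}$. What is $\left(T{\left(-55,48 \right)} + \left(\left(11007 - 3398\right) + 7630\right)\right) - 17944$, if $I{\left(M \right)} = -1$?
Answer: $-2706$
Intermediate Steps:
$F = - \frac{3}{2}$ ($F = 9 \left(- \frac{1}{6}\right) = - \frac{3}{2} \approx -1.5$)
$T{\left(d,K \right)} = -1$
$\left(T{\left(-55,48 \right)} + \left(\left(11007 - 3398\right) + 7630\right)\right) - 17944 = \left(-1 + \left(\left(11007 - 3398\right) + 7630\right)\right) - 17944 = \left(-1 + \left(7609 + 7630\right)\right) - 17944 = \left(-1 + 15239\right) - 17944 = 15238 - 17944 = -2706$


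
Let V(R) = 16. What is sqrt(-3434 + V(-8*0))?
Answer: I*sqrt(3418) ≈ 58.464*I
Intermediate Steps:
sqrt(-3434 + V(-8*0)) = sqrt(-3434 + 16) = sqrt(-3418) = I*sqrt(3418)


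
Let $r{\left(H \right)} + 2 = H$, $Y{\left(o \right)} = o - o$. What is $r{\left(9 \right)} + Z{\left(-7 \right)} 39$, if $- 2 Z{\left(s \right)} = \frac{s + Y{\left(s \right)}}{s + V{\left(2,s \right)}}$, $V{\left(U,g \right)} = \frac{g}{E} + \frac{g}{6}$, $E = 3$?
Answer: $-6$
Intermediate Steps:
$Y{\left(o \right)} = 0$
$r{\left(H \right)} = -2 + H$
$V{\left(U,g \right)} = \frac{g}{2}$ ($V{\left(U,g \right)} = \frac{g}{3} + \frac{g}{6} = \frac{g}{2}$)
$Z{\left(s \right)} = - \frac{1}{3}$ ($Z{\left(s \right)} = - \frac{\left(s + 0\right) \frac{1}{s + \frac{s}{2}}}{2} = - \frac{s \frac{1}{\frac{3}{2} s}}{2} = - \frac{s \frac{2}{3 s}}{2} = \left(- \frac{1}{2}\right) \frac{2}{3} = - \frac{1}{3}$)
$r{\left(9 \right)} + Z{\left(-7 \right)} 39 = \left(-2 + 9\right) - 13 = 7 - 13 = -6$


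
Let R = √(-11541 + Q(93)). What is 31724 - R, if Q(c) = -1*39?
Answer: 31724 - 2*I*√2895 ≈ 31724.0 - 107.61*I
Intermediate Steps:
Q(c) = -39
R = 2*I*√2895 (R = √(-11541 - 39) = √(-11580) = 2*I*√2895 ≈ 107.61*I)
31724 - R = 31724 - 2*I*√2895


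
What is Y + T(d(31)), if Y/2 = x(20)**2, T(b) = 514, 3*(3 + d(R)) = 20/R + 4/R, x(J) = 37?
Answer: 3252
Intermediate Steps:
d(R) = -3 + 8/R (d(R) = -3 + (20/R + 4/R)/3 = -3 + (24/R)/3 = -3 + 8/R)
Y = 2738 (Y = 2*37**2 = 2*1369 = 2738)
Y + T(d(31)) = 2738 + 514 = 3252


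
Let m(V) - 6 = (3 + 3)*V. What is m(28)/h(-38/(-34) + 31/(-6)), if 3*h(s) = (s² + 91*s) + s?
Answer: -5430888/3705023 ≈ -1.4658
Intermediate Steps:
m(V) = 6 + 6*V (m(V) = 6 + (3 + 3)*V = 6 + 6*V)
h(s) = s²/3 + 92*s/3 (h(s) = ((s² + 91*s) + s)/3 = (s² + 92*s)/3 = s²/3 + 92*s/3)
m(28)/h(-38/(-34) + 31/(-6)) = (6 + 6*28)/(((-38/(-34) + 31/(-6))*(92 + (-38/(-34) + 31/(-6)))/3)) = (6 + 168)/(((-38*(-1/34) + 31*(-⅙))*(92 + (-38*(-1/34) + 31*(-⅙)))/3)) = 174/(((19/17 - 31/6)*(92 + (19/17 - 31/6))/3)) = 174/(((⅓)*(-413/102)*(92 - 413/102))) = 174/(((⅓)*(-413/102)*(8971/102))) = 174/(-3705023/31212) = 174*(-31212/3705023) = -5430888/3705023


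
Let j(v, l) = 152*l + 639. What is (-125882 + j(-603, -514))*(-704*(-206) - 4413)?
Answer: -28596199681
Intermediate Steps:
j(v, l) = 639 + 152*l
(-125882 + j(-603, -514))*(-704*(-206) - 4413) = (-125882 + (639 + 152*(-514)))*(-704*(-206) - 4413) = (-125882 + (639 - 78128))*(145024 - 4413) = (-125882 - 77489)*140611 = -203371*140611 = -28596199681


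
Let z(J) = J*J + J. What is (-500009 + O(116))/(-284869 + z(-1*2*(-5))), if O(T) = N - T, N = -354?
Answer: 500479/284759 ≈ 1.7576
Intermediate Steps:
O(T) = -354 - T
z(J) = J + J**2 (z(J) = J**2 + J = J + J**2)
(-500009 + O(116))/(-284869 + z(-1*2*(-5))) = (-500009 + (-354 - 1*116))/(-284869 + (-1*2*(-5))*(1 - 1*2*(-5))) = (-500009 + (-354 - 116))/(-284869 + (-2*(-5))*(1 - 2*(-5))) = (-500009 - 470)/(-284869 + 10*(1 + 10)) = -500479/(-284869 + 10*11) = -500479/(-284869 + 110) = -500479/(-284759) = -500479*(-1/284759) = 500479/284759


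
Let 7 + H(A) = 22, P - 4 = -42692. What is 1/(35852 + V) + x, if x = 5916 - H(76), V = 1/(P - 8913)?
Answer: 10916844451552/1849999051 ≈ 5901.0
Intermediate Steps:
P = -42688 (P = 4 - 42692 = -42688)
H(A) = 15 (H(A) = -7 + 22 = 15)
V = -1/51601 (V = 1/(-42688 - 8913) = 1/(-51601) = -1/51601 ≈ -1.9379e-5)
x = 5901 (x = 5916 - 1*15 = 5916 - 15 = 5901)
1/(35852 + V) + x = 1/(35852 - 1/51601) + 5901 = 1/(1849999051/51601) + 5901 = 51601/1849999051 + 5901 = 10916844451552/1849999051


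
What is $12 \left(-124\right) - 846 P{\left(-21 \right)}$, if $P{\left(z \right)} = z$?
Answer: $16278$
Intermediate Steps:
$12 \left(-124\right) - 846 P{\left(-21 \right)} = 12 \left(-124\right) - -17766 = -1488 + 17766 = 16278$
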